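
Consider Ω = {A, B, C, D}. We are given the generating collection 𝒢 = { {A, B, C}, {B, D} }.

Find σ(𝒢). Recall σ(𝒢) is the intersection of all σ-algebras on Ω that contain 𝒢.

Begin from { ∅, {B, D}, {A, B, C}, Ω } (that is, 𝒢 plus ∅ and Ω).
Step 1 adds 2:
  {D}  = complement {A, B, C}
  {A, C}  = complement {B, D}
  |family| = 6
Step 2. New:
  {A, C, D}  = {A, C} ∪ {D}
  |family| = 7
Step 3: 1 new —
  {B}  = complement {A, C, D}
  |family| = 8
Step 4: stable.

Hence σ(𝒢) has 8 members: { ∅, {B}, {D}, {A, C}, {B, D}, {A, B, C}, {A, C, D}, Ω }.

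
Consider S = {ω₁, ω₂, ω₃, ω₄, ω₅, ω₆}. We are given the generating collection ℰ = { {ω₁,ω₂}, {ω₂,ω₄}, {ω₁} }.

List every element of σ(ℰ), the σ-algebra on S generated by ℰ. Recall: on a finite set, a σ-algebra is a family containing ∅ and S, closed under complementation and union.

σ(ℰ) (16 sets): { {}, {ω₁}, {ω₂}, {ω₄}, {ω₁,ω₂}, {ω₁,ω₄}, {ω₂,ω₄}, {ω₁,ω₂,ω₄}, {ω₃,ω₅,ω₆}, {ω₁,ω₃,ω₅,ω₆}, {ω₂,ω₃,ω₅,ω₆}, {ω₃,ω₄,ω₅,ω₆}, {ω₁,ω₂,ω₃,ω₅,ω₆}, {ω₁,ω₃,ω₄,ω₅,ω₆}, {ω₂,ω₃,ω₄,ω₅,ω₆}, S }

Derivation:
Take S₀ = ℰ ∪ {∅, S} = { {}, {ω₁}, {ω₁,ω₂}, {ω₂,ω₄}, S }.
Round 1 (4 new):
  {ω₁,ω₂,ω₄}  = {ω₁,ω₂} ∪ {ω₂,ω₄}
  {ω₁,ω₃,ω₅,ω₆}  = ᶜ of {ω₂,ω₄}
  {ω₃,ω₄,ω₅,ω₆}  = ᶜ of {ω₁,ω₂}
  {ω₂,ω₃,ω₄,ω₅,ω₆}  = ᶜ of {ω₁}
Round 2: +3 →
  {ω₃,ω₅,ω₆}  = ᶜ of {ω₁,ω₂,ω₄}
  {ω₁,ω₂,ω₃,ω₅,ω₆}  = {ω₁,ω₃,ω₅,ω₆} ∪ {ω₁,ω₂}
  {ω₁,ω₃,ω₄,ω₅,ω₆}  = {ω₁,ω₃,ω₅,ω₆} ∪ {ω₃,ω₄,ω₅,ω₆}
Round 3. New:
  {ω₂}  = ᶜ of {ω₁,ω₃,ω₄,ω₅,ω₆}
  {ω₄}  = ᶜ of {ω₁,ω₂,ω₃,ω₅,ω₆}
Round 4: +2 →
  {ω₁,ω₄}  = {ω₄} ∪ {ω₁}
  {ω₂,ω₃,ω₅,ω₆}  = {ω₃,ω₅,ω₆} ∪ {ω₂}
Round 5: no new sets; the family is a σ-algebra.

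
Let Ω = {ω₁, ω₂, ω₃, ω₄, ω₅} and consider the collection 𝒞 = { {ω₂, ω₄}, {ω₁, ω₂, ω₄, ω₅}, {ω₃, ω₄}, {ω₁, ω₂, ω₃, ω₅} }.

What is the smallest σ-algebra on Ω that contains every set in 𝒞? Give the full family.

Initial family (6 sets): { ∅, {ω₂, ω₄}, {ω₃, ω₄}, {ω₁, ω₂, ω₃, ω₅}, {ω₁, ω₂, ω₄, ω₅}, Ω }.
Iteration 1 (5 new):
  {ω₃}  = ᶜ of {ω₁, ω₂, ω₄, ω₅}
  {ω₄}  = ᶜ of {ω₁, ω₂, ω₃, ω₅}
  {ω₁, ω₂, ω₅}  = ᶜ of {ω₃, ω₄}
  {ω₁, ω₃, ω₅}  = ᶜ of {ω₂, ω₄}
  {ω₂, ω₃, ω₄}  = {ω₃, ω₄} ∪ {ω₂, ω₄}
  |family| = 11
Iteration 2: 2 new —
  {ω₁, ω₅}  = ᶜ of {ω₂, ω₃, ω₄}
  {ω₁, ω₃, ω₄, ω₅}  = {ω₃, ω₄} ∪ {ω₁, ω₃, ω₅}
  |family| = 13
Iteration 3. New:
  {ω₂}  = ᶜ of {ω₁, ω₃, ω₄, ω₅}
  {ω₁, ω₄, ω₅}  = {ω₁, ω₅} ∪ {ω₄}
  |family| = 15
Iteration 4. New:
  {ω₂, ω₃}  = ᶜ of {ω₁, ω₄, ω₅}
  |family| = 16
Iteration 5: stable.

Therefore σ(𝒞) = { ∅, {ω₂}, {ω₃}, {ω₄}, {ω₁, ω₅}, {ω₂, ω₃}, {ω₂, ω₄}, {ω₃, ω₄}, {ω₁, ω₂, ω₅}, {ω₁, ω₃, ω₅}, {ω₁, ω₄, ω₅}, {ω₂, ω₃, ω₄}, {ω₁, ω₂, ω₃, ω₅}, {ω₁, ω₂, ω₄, ω₅}, {ω₁, ω₃, ω₄, ω₅}, Ω } (|σ(𝒞)| = 16).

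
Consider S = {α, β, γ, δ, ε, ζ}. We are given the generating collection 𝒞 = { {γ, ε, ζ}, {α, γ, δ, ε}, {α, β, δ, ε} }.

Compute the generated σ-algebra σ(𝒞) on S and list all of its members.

Initial family (5 sets): { {}, {γ, ε, ζ}, {α, β, δ, ε}, {α, γ, δ, ε}, S }.
Step 1 adds 5:
  {β, ζ}  = complement {α, γ, δ, ε}
  {γ, ζ}  = complement {α, β, δ, ε}
  {α, β, δ}  = complement {γ, ε, ζ}
  {α, β, γ, δ, ε}  = {α, γ, δ, ε} ∪ {α, β, δ, ε}
  {α, γ, δ, ε, ζ}  = {α, γ, δ, ε} ∪ {γ, ε, ζ}
Step 2: 7 new —
  {β}  = complement {α, γ, δ, ε, ζ}
  {ζ}  = complement {α, β, γ, δ, ε}
  {β, γ, ζ}  = {β, ζ} ∪ {γ, ζ}
  {α, β, δ, ζ}  = {β, ζ} ∪ {α, β, δ}
  {β, γ, ε, ζ}  = {β, ζ} ∪ {γ, ε, ζ}
  {α, β, γ, δ, ζ}  = {α, β, δ} ∪ {γ, ζ}
  {α, β, δ, ε, ζ}  = {β, ζ} ∪ {α, β, δ, ε}
Step 3 adds 5:
  {γ}  = complement {α, β, δ, ε, ζ}
  {ε}  = complement {α, β, γ, δ, ζ}
  {α, δ}  = complement {β, γ, ε, ζ}
  {γ, ε}  = complement {α, β, δ, ζ}
  {α, δ, ε}  = complement {β, γ, ζ}
Step 4: 10 new —
  {β, γ}  = {β} ∪ {γ}
  {β, ε}  = {β} ∪ {ε}
  {ε, ζ}  = {ζ} ∪ {ε}
  {α, γ, δ}  = {γ} ∪ {α, δ}
  {α, δ, ζ}  = {ζ} ∪ {α, δ}
  {β, γ, ε}  = {β} ∪ {γ, ε}
  {β, ε, ζ}  = {β, ζ} ∪ {ε}
  {α, β, γ, δ}  = {α, β, δ} ∪ {γ}
  {α, γ, δ, ζ}  = {α, δ} ∪ {γ, ζ}
  {α, δ, ε, ζ}  = {α, δ, ε} ∪ {ζ}
Step 5: closed — nothing new.

Therefore σ(𝒞) = { {}, {β}, {γ}, {ε}, {ζ}, {α, δ}, {β, γ}, {β, ε}, {β, ζ}, {γ, ε}, {γ, ζ}, {ε, ζ}, {α, β, δ}, {α, γ, δ}, {α, δ, ε}, {α, δ, ζ}, {β, γ, ε}, {β, γ, ζ}, {β, ε, ζ}, {γ, ε, ζ}, {α, β, γ, δ}, {α, β, δ, ε}, {α, β, δ, ζ}, {α, γ, δ, ε}, {α, γ, δ, ζ}, {α, δ, ε, ζ}, {β, γ, ε, ζ}, {α, β, γ, δ, ε}, {α, β, γ, δ, ζ}, {α, β, δ, ε, ζ}, {α, γ, δ, ε, ζ}, S } (|σ(𝒞)| = 32).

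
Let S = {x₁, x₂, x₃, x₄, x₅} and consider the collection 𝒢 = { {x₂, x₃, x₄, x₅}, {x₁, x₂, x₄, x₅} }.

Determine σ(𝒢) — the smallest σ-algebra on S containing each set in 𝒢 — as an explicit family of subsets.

Initial family (4 sets): { ∅, {x₁, x₂, x₄, x₅}, {x₂, x₃, x₄, x₅}, S }.
Round 1: +2 →
  {x₁}  = {x₂, x₃, x₄, x₅}ᶜ
  {x₃}  = {x₁, x₂, x₄, x₅}ᶜ
  [6 total]
Round 2 (1 new):
  {x₁, x₃}  = {x₃} ∪ {x₁}
  [7 total]
Round 3 (1 new):
  {x₂, x₄, x₅}  = {x₁, x₃}ᶜ
  [8 total]
Round 4: stable.

Hence σ(𝒢) has 8 members: { ∅, {x₁}, {x₃}, {x₁, x₃}, {x₂, x₄, x₅}, {x₁, x₂, x₄, x₅}, {x₂, x₃, x₄, x₅}, S }.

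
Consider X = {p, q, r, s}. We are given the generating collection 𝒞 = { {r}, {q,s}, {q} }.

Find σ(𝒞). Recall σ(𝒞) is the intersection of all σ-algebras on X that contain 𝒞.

Answer: σ(𝒞) = { {}, {p}, {q}, {r}, {s}, {p,q}, {p,r}, {p,s}, {q,r}, {q,s}, {r,s}, {p,q,r}, {p,q,s}, {p,r,s}, {q,r,s}, X }

Working:
Initial family (5 sets): { {}, {q}, {r}, {q,s}, X }.
Step 1 adds 5:
  {p,r}  = X∖{q,s}
  {q,r}  = {r} ∪ {q}
  {p,q,s}  = X∖{r}
  {p,r,s}  = X∖{q}
  {q,r,s}  = {r} ∪ {q,s}
Step 2: +3 →
  {p}  = X∖{q,r,s}
  {p,s}  = X∖{q,r}
  {p,q,r}  = {q} ∪ {p,r}
Step 3: +2 →
  {s}  = X∖{p,q,r}
  {p,q}  = {q} ∪ {p}
Step 4. New:
  {r,s}  = X∖{p,q}
Step 5 adds nothing — fixpoint reached.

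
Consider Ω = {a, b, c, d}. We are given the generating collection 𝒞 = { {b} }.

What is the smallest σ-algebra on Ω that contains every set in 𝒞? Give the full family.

Take S₀ = 𝒞 ∪ {∅, Ω} = { {}, {b}, Ω }.
Step 1 (1 new):
  {a, c, d}  = ᶜ of {b}
  — 4 sets.
Step 2 adds nothing — fixpoint reached.

σ(𝒞) = { {}, {b}, {a, c, d}, Ω }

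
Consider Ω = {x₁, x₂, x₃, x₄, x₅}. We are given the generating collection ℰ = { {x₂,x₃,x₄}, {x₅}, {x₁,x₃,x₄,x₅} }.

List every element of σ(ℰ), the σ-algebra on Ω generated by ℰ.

Initial family (5 sets): { ∅, {x₅}, {x₂,x₃,x₄}, {x₁,x₃,x₄,x₅}, Ω }.
Iteration 1 adds 4:
  {x₂}  = Ω∖{x₁,x₃,x₄,x₅}
  {x₁,x₅}  = Ω∖{x₂,x₃,x₄}
  {x₁,x₂,x₃,x₄}  = Ω∖{x₅}
  {x₂,x₃,x₄,x₅}  = {x₂,x₃,x₄} ∪ {x₅}
  — 9 sets.
Iteration 2: 3 new —
  {x₁}  = Ω∖{x₂,x₃,x₄,x₅}
  {x₂,x₅}  = {x₂} ∪ {x₅}
  {x₁,x₂,x₅}  = {x₂} ∪ {x₁,x₅}
  — 12 sets.
Iteration 3. New:
  {x₁,x₂}  = {x₂} ∪ {x₁}
  {x₃,x₄}  = Ω∖{x₁,x₂,x₅}
  {x₁,x₃,x₄}  = Ω∖{x₂,x₅}
  — 15 sets.
Iteration 4: +1 →
  {x₃,x₄,x₅}  = Ω∖{x₁,x₂}
  — 16 sets.
Iteration 5: already closed under ᶜ and ∪.

|σ(ℰ)| = 16.  σ(ℰ) = { ∅, {x₁}, {x₂}, {x₅}, {x₁,x₂}, {x₁,x₅}, {x₂,x₅}, {x₃,x₄}, {x₁,x₂,x₅}, {x₁,x₃,x₄}, {x₂,x₃,x₄}, {x₃,x₄,x₅}, {x₁,x₂,x₃,x₄}, {x₁,x₃,x₄,x₅}, {x₂,x₃,x₄,x₅}, Ω }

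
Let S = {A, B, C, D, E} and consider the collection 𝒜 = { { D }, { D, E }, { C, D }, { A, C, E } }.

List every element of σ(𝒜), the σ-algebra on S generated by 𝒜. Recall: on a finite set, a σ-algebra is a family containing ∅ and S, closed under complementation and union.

Initial family (6 sets): { ∅, { D }, { C, D }, { D, E }, { A, C, E }, S }.
Step 1. New:
  { B, D }  = { A, C, E }ᶜ
  { A, B, C }  = { D, E }ᶜ
  { A, B, E }  = { C, D }ᶜ
  { C, D, E }  = { D, E } ∪ { C, D }
  { A, B, C, E }  = { D }ᶜ
  { A, C, D, E }  = { D, E } ∪ { A, C, E }
  |family| = 12
Step 2: +7 →
  { B }  = { A, C, D, E }ᶜ
  { A, B }  = { C, D, E }ᶜ
  { B, C, D }  = { C, D } ∪ { B, D }
  { B, D, E }  = { D, E } ∪ { B, D }
  { A, B, C, D }  = { C, D } ∪ { A, B, C }
  { A, B, D, E }  = { D, E } ∪ { A, B, E }
  { B, C, D, E }  = { C, D, E } ∪ { B, D }
  |family| = 19
Step 3: +6 →
  { A }  = { B, C, D, E }ᶜ
  { C }  = { A, B, D, E }ᶜ
  { E }  = { A, B, C, D }ᶜ
  { A, C }  = { B, D, E }ᶜ
  { A, E }  = { B, C, D }ᶜ
  { A, B, D }  = { B, D } ∪ { A, B }
  |family| = 25
Step 4: 6 new —
  { A, D }  = { D } ∪ { A }
  { B, C }  = { B } ∪ { C }
  { B, E }  = { B } ∪ { E }
  { C, E }  = { A, B, D }ᶜ
  { A, C, D }  = { C, D } ∪ { A, C }
  { A, D, E }  = { D, E } ∪ { A, E }
  |family| = 31
Step 5 adds 1:
  { B, C, E }  = { A, D }ᶜ
  |family| = 32
Step 6: already closed under ᶜ and ∪.

Therefore σ(𝒜) = { ∅, { A }, { B }, { C }, { D }, { E }, { A, B }, { A, C }, { A, D }, { A, E }, { B, C }, { B, D }, { B, E }, { C, D }, { C, E }, { D, E }, { A, B, C }, { A, B, D }, { A, B, E }, { A, C, D }, { A, C, E }, { A, D, E }, { B, C, D }, { B, C, E }, { B, D, E }, { C, D, E }, { A, B, C, D }, { A, B, C, E }, { A, B, D, E }, { A, C, D, E }, { B, C, D, E }, S } (|σ(𝒜)| = 32).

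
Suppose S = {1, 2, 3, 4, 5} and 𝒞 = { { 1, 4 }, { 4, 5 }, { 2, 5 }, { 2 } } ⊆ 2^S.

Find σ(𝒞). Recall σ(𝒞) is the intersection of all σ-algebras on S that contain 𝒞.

Begin from { {}, { 2 }, { 1, 4 }, { 2, 5 }, { 4, 5 }, S } (that is, 𝒞 plus ∅ and S).
Iteration 1. New:
  { 1, 2, 3 }  = { 4, 5 }ᶜ
  { 1, 2, 4 }  = { 1, 4 } ∪ { 2 }
  { 1, 3, 4 }  = { 2, 5 }ᶜ
  { 1, 4, 5 }  = { 4, 5 } ∪ { 1, 4 }
  { 2, 3, 5 }  = { 1, 4 }ᶜ
  { 2, 4, 5 }  = { 4, 5 } ∪ { 2, 5 }
  { 1, 2, 4, 5 }  = { 2, 5 } ∪ { 1, 4 }
  { 1, 3, 4, 5 }  = { 2 }ᶜ
  (now 14)
Iteration 2 adds 7:
  { 3 }  = { 1, 2, 4, 5 }ᶜ
  { 1, 3 }  = { 2, 4, 5 }ᶜ
  { 2, 3 }  = { 1, 4, 5 }ᶜ
  { 3, 5 }  = { 1, 2, 4 }ᶜ
  { 1, 2, 3, 4 }  = { 1, 2, 3 } ∪ { 1, 2, 4 }
  { 1, 2, 3, 5 }  = { 2, 5 } ∪ { 1, 2, 3 }
  { 2, 3, 4, 5 }  = { 4, 5 } ∪ { 2, 3, 5 }
  (now 21)
Iteration 3: 5 new —
  { 1 }  = { 2, 3, 4, 5 }ᶜ
  { 4 }  = { 1, 2, 3, 5 }ᶜ
  { 5 }  = { 1, 2, 3, 4 }ᶜ
  { 1, 3, 5 }  = { 1, 3 } ∪ { 3, 5 }
  { 3, 4, 5 }  = { 4, 5 } ∪ { 3, 5 }
  (now 26)
Iteration 4 (6 new):
  { 1, 2 }  = { 3, 4, 5 }ᶜ
  { 1, 5 }  = { 5 } ∪ { 1 }
  { 2, 4 }  = { 1, 3, 5 }ᶜ
  { 3, 4 }  = { 3 } ∪ { 4 }
  { 1, 2, 5 }  = { 2, 5 } ∪ { 1 }
  { 2, 3, 4 }  = { 2, 3 } ∪ { 4 }
  (now 32)
Iteration 5: already closed under ᶜ and ∪.

|σ(𝒞)| = 32.  σ(𝒞) = { {}, { 1 }, { 2 }, { 3 }, { 4 }, { 5 }, { 1, 2 }, { 1, 3 }, { 1, 4 }, { 1, 5 }, { 2, 3 }, { 2, 4 }, { 2, 5 }, { 3, 4 }, { 3, 5 }, { 4, 5 }, { 1, 2, 3 }, { 1, 2, 4 }, { 1, 2, 5 }, { 1, 3, 4 }, { 1, 3, 5 }, { 1, 4, 5 }, { 2, 3, 4 }, { 2, 3, 5 }, { 2, 4, 5 }, { 3, 4, 5 }, { 1, 2, 3, 4 }, { 1, 2, 3, 5 }, { 1, 2, 4, 5 }, { 1, 3, 4, 5 }, { 2, 3, 4, 5 }, S }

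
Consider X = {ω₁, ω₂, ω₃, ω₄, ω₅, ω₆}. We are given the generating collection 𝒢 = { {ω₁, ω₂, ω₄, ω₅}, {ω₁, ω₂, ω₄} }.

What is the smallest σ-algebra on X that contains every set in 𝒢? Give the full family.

σ(𝒢) = { {}, {ω₅}, {ω₃, ω₆}, {ω₁, ω₂, ω₄}, {ω₃, ω₅, ω₆}, {ω₁, ω₂, ω₄, ω₅}, {ω₁, ω₂, ω₃, ω₄, ω₆}, X }

Derivation:
Seed the family with 𝒢 together with ∅ and X: { {}, {ω₁, ω₂, ω₄}, {ω₁, ω₂, ω₄, ω₅}, X }.
Step 1 adds 2:
  {ω₃, ω₆}  = {ω₁, ω₂, ω₄, ω₅}ᶜ
  {ω₃, ω₅, ω₆}  = {ω₁, ω₂, ω₄}ᶜ
  [6 total]
Step 2: +1 →
  {ω₁, ω₂, ω₃, ω₄, ω₆}  = {ω₃, ω₆} ∪ {ω₁, ω₂, ω₄}
  [7 total]
Step 3 (1 new):
  {ω₅}  = {ω₁, ω₂, ω₃, ω₄, ω₆}ᶜ
  [8 total]
Step 4: already closed under ᶜ and ∪.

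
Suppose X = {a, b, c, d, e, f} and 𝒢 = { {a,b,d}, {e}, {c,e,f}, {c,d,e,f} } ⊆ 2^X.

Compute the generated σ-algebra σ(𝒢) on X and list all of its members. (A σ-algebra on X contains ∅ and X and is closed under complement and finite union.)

Seed the family with 𝒢 together with ∅ and X: { ∅, {e}, {a,b,d}, {c,e,f}, {c,d,e,f}, X }.
Round 1: 3 new —
  {a,b}  = ᶜ of {c,d,e,f}
  {a,b,d,e}  = {a,b,d} ∪ {e}
  {a,b,c,d,f}  = ᶜ of {e}
  [9 total]
Round 2. New:
  {c,f}  = ᶜ of {a,b,d,e}
  {a,b,e}  = {a,b} ∪ {e}
  {a,b,c,e,f}  = {a,b} ∪ {c,e,f}
  [12 total]
Round 3 (3 new):
  {d}  = ᶜ of {a,b,c,e,f}
  {c,d,f}  = ᶜ of {a,b,e}
  {a,b,c,f}  = {a,b} ∪ {c,f}
  [15 total]
Round 4 adds 1:
  {d,e}  = ᶜ of {a,b,c,f}
  [16 total]
After Round 5 the family is unchanged; done.

|σ(𝒢)| = 16.  σ(𝒢) = { ∅, {d}, {e}, {a,b}, {c,f}, {d,e}, {a,b,d}, {a,b,e}, {c,d,f}, {c,e,f}, {a,b,c,f}, {a,b,d,e}, {c,d,e,f}, {a,b,c,d,f}, {a,b,c,e,f}, X }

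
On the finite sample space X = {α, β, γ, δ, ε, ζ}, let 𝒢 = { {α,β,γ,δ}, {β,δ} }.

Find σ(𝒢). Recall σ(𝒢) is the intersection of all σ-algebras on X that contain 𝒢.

Answer: σ(𝒢) = { {}, {α,γ}, {β,δ}, {ε,ζ}, {α,β,γ,δ}, {α,γ,ε,ζ}, {β,δ,ε,ζ}, X }

Working:
Initial family (4 sets): { {}, {β,δ}, {α,β,γ,δ}, X }.
Step 1 adds 2:
  {ε,ζ}  = ᶜ of {α,β,γ,δ}
  {α,γ,ε,ζ}  = ᶜ of {β,δ}
  |family| = 6
Step 2 adds 1:
  {β,δ,ε,ζ}  = {ε,ζ} ∪ {β,δ}
  |family| = 7
Step 3 (1 new):
  {α,γ}  = ᶜ of {β,δ,ε,ζ}
  |family| = 8
Step 4: closed — nothing new.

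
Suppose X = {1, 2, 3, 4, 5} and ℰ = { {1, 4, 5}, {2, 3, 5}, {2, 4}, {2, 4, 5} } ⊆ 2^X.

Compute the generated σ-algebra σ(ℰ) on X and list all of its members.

Take S₀ = ℰ ∪ {∅, X} = { {}, {2, 4}, {1, 4, 5}, {2, 3, 5}, {2, 4, 5}, X }.
Pass 1 adds 6:
  {1, 3}  = ᶜ of {2, 4, 5}
  {1, 4}  = ᶜ of {2, 3, 5}
  {2, 3}  = ᶜ of {1, 4, 5}
  {1, 3, 5}  = ᶜ of {2, 4}
  {1, 2, 4, 5}  = {1, 4, 5} ∪ {2, 4}
  {2, 3, 4, 5}  = {2, 3, 5} ∪ {2, 4}
  [12 total]
Pass 2: +9 →
  {1}  = ᶜ of {2, 3, 4, 5}
  {3}  = ᶜ of {1, 2, 4, 5}
  {1, 2, 3}  = {2, 3} ∪ {1, 3}
  {1, 2, 4}  = {1, 4} ∪ {2, 4}
  {1, 3, 4}  = {1, 4} ∪ {1, 3}
  {2, 3, 4}  = {2, 3} ∪ {2, 4}
  {1, 2, 3, 4}  = {2, 3} ∪ {1, 4}
  {1, 2, 3, 5}  = {1, 3, 5} ∪ {2, 3, 5}
  {1, 3, 4, 5}  = {1, 4, 5} ∪ {1, 3, 5}
  [21 total]
Pass 3 (7 new):
  {2}  = ᶜ of {1, 3, 4, 5}
  {4}  = ᶜ of {1, 2, 3, 5}
  {5}  = ᶜ of {1, 2, 3, 4}
  {1, 5}  = ᶜ of {2, 3, 4}
  {2, 5}  = ᶜ of {1, 3, 4}
  {3, 5}  = ᶜ of {1, 2, 4}
  {4, 5}  = ᶜ of {1, 2, 3}
  [28 total]
Pass 4: 4 new —
  {1, 2}  = {2} ∪ {1}
  {3, 4}  = {3} ∪ {4}
  {1, 2, 5}  = {2, 5} ∪ {1, 5}
  {3, 4, 5}  = {4, 5} ∪ {3}
  [32 total]
Pass 5: no new sets; the family is a σ-algebra.

σ(ℰ) = { {}, {1}, {2}, {3}, {4}, {5}, {1, 2}, {1, 3}, {1, 4}, {1, 5}, {2, 3}, {2, 4}, {2, 5}, {3, 4}, {3, 5}, {4, 5}, {1, 2, 3}, {1, 2, 4}, {1, 2, 5}, {1, 3, 4}, {1, 3, 5}, {1, 4, 5}, {2, 3, 4}, {2, 3, 5}, {2, 4, 5}, {3, 4, 5}, {1, 2, 3, 4}, {1, 2, 3, 5}, {1, 2, 4, 5}, {1, 3, 4, 5}, {2, 3, 4, 5}, X }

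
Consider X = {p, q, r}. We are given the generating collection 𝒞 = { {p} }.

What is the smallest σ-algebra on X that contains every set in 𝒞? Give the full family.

Take S₀ = 𝒞 ∪ {∅, X} = { {}, {p}, X }.
Iteration 1: 1 new —
  {q, r}  = ᶜ of {p}
  |family| = 4
After Iteration 2 the family is unchanged; done.

σ(𝒞) = { {}, {p}, {q, r}, X }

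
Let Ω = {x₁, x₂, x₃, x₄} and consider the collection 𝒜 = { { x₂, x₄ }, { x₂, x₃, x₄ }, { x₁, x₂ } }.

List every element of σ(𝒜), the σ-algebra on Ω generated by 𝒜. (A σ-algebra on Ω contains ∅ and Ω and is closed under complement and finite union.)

σ(𝒜) (16 sets): { ∅, { x₁ }, { x₂ }, { x₃ }, { x₄ }, { x₁, x₂ }, { x₁, x₃ }, { x₁, x₄ }, { x₂, x₃ }, { x₂, x₄ }, { x₃, x₄ }, { x₁, x₂, x₃ }, { x₁, x₂, x₄ }, { x₁, x₃, x₄ }, { x₂, x₃, x₄ }, Ω }

Derivation:
Begin from { ∅, { x₁, x₂ }, { x₂, x₄ }, { x₂, x₃, x₄ }, Ω } (that is, 𝒜 plus ∅ and Ω).
Pass 1: 4 new —
  { x₁ }  = complement { x₂, x₃, x₄ }
  { x₁, x₃ }  = complement { x₂, x₄ }
  { x₃, x₄ }  = complement { x₁, x₂ }
  { x₁, x₂, x₄ }  = { x₁, x₂ } ∪ { x₂, x₄ }
  (now 9)
Pass 2: +3 →
  { x₃ }  = complement { x₁, x₂, x₄ }
  { x₁, x₂, x₃ }  = { x₁, x₂ } ∪ { x₁, x₃ }
  { x₁, x₃, x₄ }  = { x₃, x₄ } ∪ { x₁, x₃ }
  (now 12)
Pass 3 (2 new):
  { x₂ }  = complement { x₁, x₃, x₄ }
  { x₄ }  = complement { x₁, x₂, x₃ }
  (now 14)
Pass 4: 2 new —
  { x₁, x₄ }  = { x₄ } ∪ { x₁ }
  { x₂, x₃ }  = { x₃ } ∪ { x₂ }
  (now 16)
Pass 5 adds nothing — fixpoint reached.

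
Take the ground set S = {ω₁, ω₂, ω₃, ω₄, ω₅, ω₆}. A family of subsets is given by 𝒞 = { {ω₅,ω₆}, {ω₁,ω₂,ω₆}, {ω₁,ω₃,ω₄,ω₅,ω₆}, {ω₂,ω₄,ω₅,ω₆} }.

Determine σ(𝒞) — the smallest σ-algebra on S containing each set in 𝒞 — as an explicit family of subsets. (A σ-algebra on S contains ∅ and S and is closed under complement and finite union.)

σ(𝒞) (64 sets): { {}, {ω₁}, {ω₂}, {ω₃}, {ω₄}, {ω₅}, {ω₆}, {ω₁,ω₂}, {ω₁,ω₃}, {ω₁,ω₄}, {ω₁,ω₅}, {ω₁,ω₆}, {ω₂,ω₃}, {ω₂,ω₄}, {ω₂,ω₅}, {ω₂,ω₆}, {ω₃,ω₄}, {ω₃,ω₅}, {ω₃,ω₆}, {ω₄,ω₅}, {ω₄,ω₆}, {ω₅,ω₆}, {ω₁,ω₂,ω₃}, {ω₁,ω₂,ω₄}, {ω₁,ω₂,ω₅}, {ω₁,ω₂,ω₆}, {ω₁,ω₃,ω₄}, {ω₁,ω₃,ω₅}, {ω₁,ω₃,ω₆}, {ω₁,ω₄,ω₅}, {ω₁,ω₄,ω₆}, {ω₁,ω₅,ω₆}, {ω₂,ω₃,ω₄}, {ω₂,ω₃,ω₅}, {ω₂,ω₃,ω₆}, {ω₂,ω₄,ω₅}, {ω₂,ω₄,ω₆}, {ω₂,ω₅,ω₆}, {ω₃,ω₄,ω₅}, {ω₃,ω₄,ω₆}, {ω₃,ω₅,ω₆}, {ω₄,ω₅,ω₆}, {ω₁,ω₂,ω₃,ω₄}, {ω₁,ω₂,ω₃,ω₅}, {ω₁,ω₂,ω₃,ω₆}, {ω₁,ω₂,ω₄,ω₅}, {ω₁,ω₂,ω₄,ω₆}, {ω₁,ω₂,ω₅,ω₆}, {ω₁,ω₃,ω₄,ω₅}, {ω₁,ω₃,ω₄,ω₆}, {ω₁,ω₃,ω₅,ω₆}, {ω₁,ω₄,ω₅,ω₆}, {ω₂,ω₃,ω₄,ω₅}, {ω₂,ω₃,ω₄,ω₆}, {ω₂,ω₃,ω₅,ω₆}, {ω₂,ω₄,ω₅,ω₆}, {ω₃,ω₄,ω₅,ω₆}, {ω₁,ω₂,ω₃,ω₄,ω₅}, {ω₁,ω₂,ω₃,ω₄,ω₆}, {ω₁,ω₂,ω₃,ω₅,ω₆}, {ω₁,ω₂,ω₄,ω₅,ω₆}, {ω₁,ω₃,ω₄,ω₅,ω₆}, {ω₂,ω₃,ω₄,ω₅,ω₆}, S }

Check:
Initial family (6 sets): { {}, {ω₅,ω₆}, {ω₁,ω₂,ω₆}, {ω₂,ω₄,ω₅,ω₆}, {ω₁,ω₃,ω₄,ω₅,ω₆}, S }.
Pass 1: 6 new —
  {ω₂}  = ᶜ of {ω₁,ω₃,ω₄,ω₅,ω₆}
  {ω₁,ω₃}  = ᶜ of {ω₂,ω₄,ω₅,ω₆}
  {ω₃,ω₄,ω₅}  = ᶜ of {ω₁,ω₂,ω₆}
  {ω₁,ω₂,ω₃,ω₄}  = ᶜ of {ω₅,ω₆}
  {ω₁,ω₂,ω₅,ω₆}  = {ω₅,ω₆} ∪ {ω₁,ω₂,ω₆}
  {ω₁,ω₂,ω₄,ω₅,ω₆}  = {ω₂,ω₄,ω₅,ω₆} ∪ {ω₁,ω₂,ω₆}
  [12 total]
Pass 2 adds 13:
  {ω₃}  = ᶜ of {ω₁,ω₂,ω₄,ω₅,ω₆}
  {ω₃,ω₄}  = ᶜ of {ω₁,ω₂,ω₅,ω₆}
  {ω₁,ω₂,ω₃}  = {ω₂} ∪ {ω₁,ω₃}
  {ω₂,ω₅,ω₆}  = {ω₅,ω₆} ∪ {ω₂}
  {ω₁,ω₂,ω₃,ω₆}  = {ω₁,ω₃} ∪ {ω₁,ω₂,ω₆}
  {ω₁,ω₃,ω₄,ω₅}  = {ω₃,ω₄,ω₅} ∪ {ω₁,ω₃}
  {ω₁,ω₃,ω₅,ω₆}  = {ω₅,ω₆} ∪ {ω₁,ω₃}
  {ω₂,ω₃,ω₄,ω₅}  = {ω₃,ω₄,ω₅} ∪ {ω₂}
  {ω₃,ω₄,ω₅,ω₆}  = {ω₃,ω₄,ω₅} ∪ {ω₅,ω₆}
  {ω₁,ω₂,ω₃,ω₄,ω₅}  = {ω₃,ω₄,ω₅} ∪ {ω₁,ω₂,ω₃,ω₄}
  {ω₁,ω₂,ω₃,ω₄,ω₆}  = {ω₁,ω₂,ω₆} ∪ {ω₁,ω₂,ω₃,ω₄}
  {ω₁,ω₂,ω₃,ω₅,ω₆}  = {ω₁,ω₃} ∪ {ω₁,ω₂,ω₅,ω₆}
  {ω₂,ω₃,ω₄,ω₅,ω₆}  = {ω₃,ω₄,ω₅} ∪ {ω₂,ω₄,ω₅,ω₆}
  [25 total]
Pass 3: 15 new —
  {ω₁}  = ᶜ of {ω₂,ω₃,ω₄,ω₅,ω₆}
  {ω₄}  = ᶜ of {ω₁,ω₂,ω₃,ω₅,ω₆}
  {ω₅}  = ᶜ of {ω₁,ω₂,ω₃,ω₄,ω₆}
  {ω₆}  = ᶜ of {ω₁,ω₂,ω₃,ω₄,ω₅}
  {ω₁,ω₂}  = ᶜ of {ω₃,ω₄,ω₅,ω₆}
  {ω₁,ω₆}  = ᶜ of {ω₂,ω₃,ω₄,ω₅}
  {ω₂,ω₃}  = {ω₂} ∪ {ω₃}
  {ω₂,ω₄}  = ᶜ of {ω₁,ω₃,ω₅,ω₆}
  {ω₂,ω₆}  = ᶜ of {ω₁,ω₃,ω₄,ω₅}
  {ω₄,ω₅}  = ᶜ of {ω₁,ω₂,ω₃,ω₆}
  {ω₁,ω₃,ω₄}  = ᶜ of {ω₂,ω₅,ω₆}
  {ω₂,ω₃,ω₄}  = {ω₃,ω₄} ∪ {ω₂}
  {ω₃,ω₅,ω₆}  = {ω₅,ω₆} ∪ {ω₃}
  {ω₄,ω₅,ω₆}  = ᶜ of {ω₁,ω₂,ω₃}
  {ω₂,ω₃,ω₅,ω₆}  = {ω₂,ω₅,ω₆} ∪ {ω₃}
  [40 total]
Pass 4: +24 →
  {ω₁,ω₄}  = ᶜ of {ω₂,ω₃,ω₅,ω₆}
  {ω₁,ω₅}  = {ω₁} ∪ {ω₅}
  {ω₂,ω₅}  = {ω₂} ∪ {ω₅}
  {ω₃,ω₅}  = {ω₃} ∪ {ω₅}
  {ω₃,ω₆}  = {ω₃} ∪ {ω₆}
  {ω₄,ω₆}  = {ω₄} ∪ {ω₆}
  {ω₁,ω₂,ω₄}  = ᶜ of {ω₃,ω₅,ω₆}
  {ω₁,ω₂,ω₅}  = {ω₁,ω₂} ∪ {ω₅}
  {ω₁,ω₃,ω₅}  = {ω₁,ω₃} ∪ {ω₅}
  {ω₁,ω₃,ω₆}  = {ω₁,ω₆} ∪ {ω₁,ω₃}
  {ω₁,ω₄,ω₅}  = {ω₄,ω₅} ∪ {ω₁}
  {ω₁,ω₄,ω₆}  = {ω₁,ω₆} ∪ {ω₄}
  {ω₁,ω₅,ω₆}  = ᶜ of {ω₂,ω₃,ω₄}
  {ω₂,ω₃,ω₅}  = {ω₂,ω₃} ∪ {ω₅}
  {ω₂,ω₃,ω₆}  = {ω₂,ω₆} ∪ {ω₃}
  {ω₂,ω₄,ω₅}  = {ω₂} ∪ {ω₄,ω₅}
  {ω₂,ω₄,ω₆}  = {ω₂,ω₆} ∪ {ω₄}
  {ω₃,ω₄,ω₆}  = {ω₃,ω₄} ∪ {ω₆}
  {ω₁,ω₂,ω₃,ω₅}  = {ω₁,ω₂,ω₃} ∪ {ω₅}
  {ω₁,ω₂,ω₄,ω₅}  = {ω₄,ω₅} ∪ {ω₁,ω₂}
  {ω₁,ω₂,ω₄,ω₆}  = {ω₁,ω₆} ∪ {ω₂,ω₄}
  {ω₁,ω₃,ω₄,ω₆}  = {ω₃,ω₄} ∪ {ω₁,ω₆}
  {ω₁,ω₄,ω₅,ω₆}  = ᶜ of {ω₂,ω₃}
  {ω₂,ω₃,ω₄,ω₆}  = {ω₃,ω₄} ∪ {ω₂,ω₆}
  [64 total]
Pass 5: already closed under ᶜ and ∪.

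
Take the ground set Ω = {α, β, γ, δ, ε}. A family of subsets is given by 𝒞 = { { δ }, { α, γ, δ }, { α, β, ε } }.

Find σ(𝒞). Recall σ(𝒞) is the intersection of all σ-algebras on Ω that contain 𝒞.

Initial family (5 sets): { {  }, { δ }, { α, β, ε }, { α, γ, δ }, Ω }.
Round 1: +4 →
  { β, ε }  = ᶜ of { α, γ, δ }
  { γ, δ }  = ᶜ of { α, β, ε }
  { α, β, γ, ε }  = ᶜ of { δ }
  { α, β, δ, ε }  = { α, β, ε } ∪ { δ }
  — 9 sets.
Round 2. New:
  { γ }  = ᶜ of { α, β, δ, ε }
  { β, δ, ε }  = { β, ε } ∪ { δ }
  { β, γ, δ, ε }  = { β, ε } ∪ { γ, δ }
  — 12 sets.
Round 3 adds 3:
  { α }  = ᶜ of { β, γ, δ, ε }
  { α, γ }  = ᶜ of { β, δ, ε }
  { β, γ, ε }  = { γ } ∪ { β, ε }
  — 15 sets.
Round 4 (1 new):
  { α, δ }  = ᶜ of { β, γ, ε }
  — 16 sets.
Round 5: no new sets; the family is a σ-algebra.

|σ(𝒞)| = 16.  σ(𝒞) = { {  }, { α }, { γ }, { δ }, { α, γ }, { α, δ }, { β, ε }, { γ, δ }, { α, β, ε }, { α, γ, δ }, { β, γ, ε }, { β, δ, ε }, { α, β, γ, ε }, { α, β, δ, ε }, { β, γ, δ, ε }, Ω }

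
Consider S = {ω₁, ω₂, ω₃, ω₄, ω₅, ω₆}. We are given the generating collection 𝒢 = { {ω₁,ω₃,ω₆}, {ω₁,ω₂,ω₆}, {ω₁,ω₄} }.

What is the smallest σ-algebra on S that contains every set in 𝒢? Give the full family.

σ(𝒢) (64 sets): { ∅, {ω₁}, {ω₂}, {ω₃}, {ω₄}, {ω₅}, {ω₆}, {ω₁,ω₂}, {ω₁,ω₃}, {ω₁,ω₄}, {ω₁,ω₅}, {ω₁,ω₆}, {ω₂,ω₃}, {ω₂,ω₄}, {ω₂,ω₅}, {ω₂,ω₆}, {ω₃,ω₄}, {ω₃,ω₅}, {ω₃,ω₆}, {ω₄,ω₅}, {ω₄,ω₆}, {ω₅,ω₆}, {ω₁,ω₂,ω₃}, {ω₁,ω₂,ω₄}, {ω₁,ω₂,ω₅}, {ω₁,ω₂,ω₆}, {ω₁,ω₃,ω₄}, {ω₁,ω₃,ω₅}, {ω₁,ω₃,ω₆}, {ω₁,ω₄,ω₅}, {ω₁,ω₄,ω₆}, {ω₁,ω₅,ω₆}, {ω₂,ω₃,ω₄}, {ω₂,ω₃,ω₅}, {ω₂,ω₃,ω₆}, {ω₂,ω₄,ω₅}, {ω₂,ω₄,ω₆}, {ω₂,ω₅,ω₆}, {ω₃,ω₄,ω₅}, {ω₃,ω₄,ω₆}, {ω₃,ω₅,ω₆}, {ω₄,ω₅,ω₆}, {ω₁,ω₂,ω₃,ω₄}, {ω₁,ω₂,ω₃,ω₅}, {ω₁,ω₂,ω₃,ω₆}, {ω₁,ω₂,ω₄,ω₅}, {ω₁,ω₂,ω₄,ω₆}, {ω₁,ω₂,ω₅,ω₆}, {ω₁,ω₃,ω₄,ω₅}, {ω₁,ω₃,ω₄,ω₆}, {ω₁,ω₃,ω₅,ω₆}, {ω₁,ω₄,ω₅,ω₆}, {ω₂,ω₃,ω₄,ω₅}, {ω₂,ω₃,ω₄,ω₆}, {ω₂,ω₃,ω₅,ω₆}, {ω₂,ω₄,ω₅,ω₆}, {ω₃,ω₄,ω₅,ω₆}, {ω₁,ω₂,ω₃,ω₄,ω₅}, {ω₁,ω₂,ω₃,ω₄,ω₆}, {ω₁,ω₂,ω₃,ω₅,ω₆}, {ω₁,ω₂,ω₄,ω₅,ω₆}, {ω₁,ω₃,ω₄,ω₅,ω₆}, {ω₂,ω₃,ω₄,ω₅,ω₆}, S }

Check:
Initial family (5 sets): { ∅, {ω₁,ω₄}, {ω₁,ω₂,ω₆}, {ω₁,ω₃,ω₆}, S }.
Iteration 1: +6 →
  {ω₂,ω₄,ω₅}  = {ω₁,ω₃,ω₆}ᶜ
  {ω₃,ω₄,ω₅}  = {ω₁,ω₂,ω₆}ᶜ
  {ω₁,ω₂,ω₃,ω₆}  = {ω₁,ω₃,ω₆} ∪ {ω₁,ω₂,ω₆}
  {ω₁,ω₂,ω₄,ω₆}  = {ω₁,ω₄} ∪ {ω₁,ω₂,ω₆}
  {ω₁,ω₃,ω₄,ω₆}  = {ω₁,ω₄} ∪ {ω₁,ω₃,ω₆}
  {ω₂,ω₃,ω₅,ω₆}  = {ω₁,ω₄}ᶜ
  (now 11)
Iteration 2: +11 →
  {ω₂,ω₅}  = {ω₁,ω₃,ω₄,ω₆}ᶜ
  {ω₃,ω₅}  = {ω₁,ω₂,ω₄,ω₆}ᶜ
  {ω₄,ω₅}  = {ω₁,ω₂,ω₃,ω₆}ᶜ
  {ω₁,ω₂,ω₄,ω₅}  = {ω₁,ω₄} ∪ {ω₂,ω₄,ω₅}
  {ω₁,ω₃,ω₄,ω₅}  = {ω₃,ω₄,ω₅} ∪ {ω₁,ω₄}
  {ω₂,ω₃,ω₄,ω₅}  = {ω₃,ω₄,ω₅} ∪ {ω₂,ω₄,ω₅}
  {ω₁,ω₂,ω₃,ω₄,ω₆}  = {ω₁,ω₂,ω₄,ω₆} ∪ {ω₁,ω₃,ω₆}
  {ω₁,ω₂,ω₃,ω₅,ω₆}  = {ω₁,ω₃,ω₆} ∪ {ω₂,ω₃,ω₅,ω₆}
  {ω₁,ω₂,ω₄,ω₅,ω₆}  = {ω₁,ω₂,ω₄,ω₆} ∪ {ω₂,ω₄,ω₅}
  {ω₁,ω₃,ω₄,ω₅,ω₆}  = {ω₃,ω₄,ω₅} ∪ {ω₁,ω₃,ω₆}
  {ω₂,ω₃,ω₄,ω₅,ω₆}  = {ω₃,ω₄,ω₅} ∪ {ω₂,ω₃,ω₅,ω₆}
  (now 22)
Iteration 3: 13 new —
  {ω₁}  = {ω₂,ω₃,ω₄,ω₅,ω₆}ᶜ
  {ω₂}  = {ω₁,ω₃,ω₄,ω₅,ω₆}ᶜ
  {ω₃}  = {ω₁,ω₂,ω₄,ω₅,ω₆}ᶜ
  {ω₄}  = {ω₁,ω₂,ω₃,ω₅,ω₆}ᶜ
  {ω₅}  = {ω₁,ω₂,ω₃,ω₄,ω₆}ᶜ
  {ω₁,ω₆}  = {ω₂,ω₃,ω₄,ω₅}ᶜ
  {ω₂,ω₆}  = {ω₁,ω₃,ω₄,ω₅}ᶜ
  {ω₃,ω₆}  = {ω₁,ω₂,ω₄,ω₅}ᶜ
  {ω₁,ω₄,ω₅}  = {ω₄,ω₅} ∪ {ω₁,ω₄}
  {ω₂,ω₃,ω₅}  = {ω₂,ω₅} ∪ {ω₃,ω₅}
  {ω₁,ω₂,ω₅,ω₆}  = {ω₂,ω₅} ∪ {ω₁,ω₂,ω₆}
  {ω₁,ω₃,ω₅,ω₆}  = {ω₁,ω₃,ω₆} ∪ {ω₃,ω₅}
  {ω₁,ω₂,ω₃,ω₄,ω₅}  = {ω₂,ω₅} ∪ {ω₁,ω₃,ω₄,ω₅}
  (now 35)
Iteration 4: +22 →
  {ω₆}  = {ω₁,ω₂,ω₃,ω₄,ω₅}ᶜ
  {ω₁,ω₂}  = {ω₁} ∪ {ω₂}
  {ω₁,ω₃}  = {ω₁} ∪ {ω₃}
  {ω₁,ω₅}  = {ω₁} ∪ {ω₅}
  {ω₂,ω₃}  = {ω₂} ∪ {ω₃}
  {ω₂,ω₄}  = {ω₁,ω₃,ω₅,ω₆}ᶜ
  {ω₃,ω₄}  = {ω₁,ω₂,ω₅,ω₆}ᶜ
  {ω₁,ω₂,ω₄}  = {ω₂} ∪ {ω₁,ω₄}
  {ω₁,ω₂,ω₅}  = {ω₂,ω₅} ∪ {ω₁}
  {ω₁,ω₃,ω₄}  = {ω₃} ∪ {ω₁,ω₄}
  {ω₁,ω₃,ω₅}  = {ω₁} ∪ {ω₃,ω₅}
  {ω₁,ω₄,ω₆}  = {ω₂,ω₃,ω₅}ᶜ
  {ω₁,ω₅,ω₆}  = {ω₁,ω₆} ∪ {ω₅}
  {ω₂,ω₃,ω₆}  = {ω₁,ω₄,ω₅}ᶜ
  {ω₂,ω₄,ω₆}  = {ω₂,ω₆} ∪ {ω₄}
  {ω₂,ω₅,ω₆}  = {ω₂,ω₅} ∪ {ω₂,ω₆}
  {ω₃,ω₄,ω₆}  = {ω₃,ω₆} ∪ {ω₄}
  {ω₃,ω₅,ω₆}  = {ω₅} ∪ {ω₃,ω₆}
  {ω₁,ω₂,ω₃,ω₅}  = {ω₁} ∪ {ω₂,ω₃,ω₅}
  {ω₁,ω₄,ω₅,ω₆}  = {ω₁,ω₄,ω₅} ∪ {ω₁,ω₆}
  {ω₂,ω₄,ω₅,ω₆}  = {ω₂,ω₆} ∪ {ω₄,ω₅}
  {ω₃,ω₄,ω₅,ω₆}  = {ω₃,ω₄,ω₅} ∪ {ω₃,ω₆}
  (now 57)
Iteration 5: 7 new —
  {ω₄,ω₆}  = {ω₁,ω₂,ω₃,ω₅}ᶜ
  {ω₅,ω₆}  = {ω₆} ∪ {ω₅}
  {ω₁,ω₂,ω₃}  = {ω₂} ∪ {ω₁,ω₃}
  {ω₂,ω₃,ω₄}  = {ω₁,ω₅,ω₆}ᶜ
  {ω₄,ω₅,ω₆}  = {ω₄,ω₅} ∪ {ω₆}
  {ω₁,ω₂,ω₃,ω₄}  = {ω₃,ω₄} ∪ {ω₁,ω₂}
  {ω₂,ω₃,ω₄,ω₆}  = {ω₁,ω₅}ᶜ
  (now 64)
Iteration 6: no new sets; the family is a σ-algebra.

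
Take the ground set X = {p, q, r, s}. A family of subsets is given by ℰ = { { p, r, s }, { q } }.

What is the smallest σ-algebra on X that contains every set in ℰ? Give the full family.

σ(ℰ) = { {}, { q }, { p, r, s }, X }

Trace:
Initial family (4 sets): { {}, { q }, { p, r, s }, X }.
Iteration 1: already closed under ᶜ and ∪.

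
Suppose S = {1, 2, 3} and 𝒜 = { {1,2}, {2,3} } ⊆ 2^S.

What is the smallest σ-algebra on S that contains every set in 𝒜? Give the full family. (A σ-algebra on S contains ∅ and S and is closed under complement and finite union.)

Initial family (4 sets): { {}, {1,2}, {2,3}, S }.
Round 1 (2 new):
  {1}  = complement {2,3}
  {3}  = complement {1,2}
  |family| = 6
Round 2 (1 new):
  {1,3}  = {3} ∪ {1}
  |family| = 7
Round 3 adds 1:
  {2}  = complement {1,3}
  |family| = 8
Round 4 adds nothing — fixpoint reached.

Hence σ(𝒜) has 8 members: { {}, {1}, {2}, {3}, {1,2}, {1,3}, {2,3}, S }.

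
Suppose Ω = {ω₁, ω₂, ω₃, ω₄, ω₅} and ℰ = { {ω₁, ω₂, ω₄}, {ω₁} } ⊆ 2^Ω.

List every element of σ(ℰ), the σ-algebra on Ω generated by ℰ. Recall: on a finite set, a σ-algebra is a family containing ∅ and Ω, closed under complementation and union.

Begin from { ∅, {ω₁}, {ω₁, ω₂, ω₄}, Ω } (that is, ℰ plus ∅ and Ω).
Iteration 1. New:
  {ω₃, ω₅}  = ᶜ of {ω₁, ω₂, ω₄}
  {ω₂, ω₃, ω₄, ω₅}  = ᶜ of {ω₁}
  [6 total]
Iteration 2. New:
  {ω₁, ω₃, ω₅}  = {ω₃, ω₅} ∪ {ω₁}
  [7 total]
Iteration 3. New:
  {ω₂, ω₄}  = ᶜ of {ω₁, ω₃, ω₅}
  [8 total]
After Iteration 4 the family is unchanged; done.

|σ(ℰ)| = 8.  σ(ℰ) = { ∅, {ω₁}, {ω₂, ω₄}, {ω₃, ω₅}, {ω₁, ω₂, ω₄}, {ω₁, ω₃, ω₅}, {ω₂, ω₃, ω₄, ω₅}, Ω }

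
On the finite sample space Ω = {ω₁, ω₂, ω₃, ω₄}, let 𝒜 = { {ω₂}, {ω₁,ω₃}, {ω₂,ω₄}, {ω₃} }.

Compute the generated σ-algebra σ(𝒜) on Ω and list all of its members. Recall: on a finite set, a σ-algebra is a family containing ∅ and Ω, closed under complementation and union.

Seed the family with 𝒜 together with ∅ and Ω: { {}, {ω₂}, {ω₃}, {ω₁,ω₃}, {ω₂,ω₄}, Ω }.
Round 1: +5 →
  {ω₂,ω₃}  = {ω₃} ∪ {ω₂}
  {ω₁,ω₂,ω₃}  = {ω₁,ω₃} ∪ {ω₂}
  {ω₁,ω₂,ω₄}  = {ω₃}ᶜ
  {ω₁,ω₃,ω₄}  = {ω₂}ᶜ
  {ω₂,ω₃,ω₄}  = {ω₃} ∪ {ω₂,ω₄}
  (now 11)
Round 2 (3 new):
  {ω₁}  = {ω₂,ω₃,ω₄}ᶜ
  {ω₄}  = {ω₁,ω₂,ω₃}ᶜ
  {ω₁,ω₄}  = {ω₂,ω₃}ᶜ
  (now 14)
Round 3 adds 2:
  {ω₁,ω₂}  = {ω₂} ∪ {ω₁}
  {ω₃,ω₄}  = {ω₃} ∪ {ω₄}
  (now 16)
Round 4 adds nothing — fixpoint reached.

|σ(𝒜)| = 16.  σ(𝒜) = { {}, {ω₁}, {ω₂}, {ω₃}, {ω₄}, {ω₁,ω₂}, {ω₁,ω₃}, {ω₁,ω₄}, {ω₂,ω₃}, {ω₂,ω₄}, {ω₃,ω₄}, {ω₁,ω₂,ω₃}, {ω₁,ω₂,ω₄}, {ω₁,ω₃,ω₄}, {ω₂,ω₃,ω₄}, Ω }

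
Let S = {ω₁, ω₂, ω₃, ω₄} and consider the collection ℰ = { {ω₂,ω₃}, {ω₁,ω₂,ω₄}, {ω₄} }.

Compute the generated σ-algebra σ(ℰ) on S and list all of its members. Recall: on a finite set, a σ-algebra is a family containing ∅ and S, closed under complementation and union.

σ(ℰ) (16 sets): { {}, {ω₁}, {ω₂}, {ω₃}, {ω₄}, {ω₁,ω₂}, {ω₁,ω₃}, {ω₁,ω₄}, {ω₂,ω₃}, {ω₂,ω₄}, {ω₃,ω₄}, {ω₁,ω₂,ω₃}, {ω₁,ω₂,ω₄}, {ω₁,ω₃,ω₄}, {ω₂,ω₃,ω₄}, S }

Check:
Take S₀ = ℰ ∪ {∅, S} = { {}, {ω₄}, {ω₂,ω₃}, {ω₁,ω₂,ω₄}, S }.
Round 1 (4 new):
  {ω₃}  = S∖{ω₁,ω₂,ω₄}
  {ω₁,ω₄}  = S∖{ω₂,ω₃}
  {ω₁,ω₂,ω₃}  = S∖{ω₄}
  {ω₂,ω₃,ω₄}  = {ω₂,ω₃} ∪ {ω₄}
  (now 9)
Round 2. New:
  {ω₁}  = S∖{ω₂,ω₃,ω₄}
  {ω₃,ω₄}  = {ω₃} ∪ {ω₄}
  {ω₁,ω₃,ω₄}  = {ω₃} ∪ {ω₁,ω₄}
  (now 12)
Round 3 (3 new):
  {ω₂}  = S∖{ω₁,ω₃,ω₄}
  {ω₁,ω₂}  = S∖{ω₃,ω₄}
  {ω₁,ω₃}  = {ω₃} ∪ {ω₁}
  (now 15)
Round 4. New:
  {ω₂,ω₄}  = S∖{ω₁,ω₃}
  (now 16)
Round 5: stable.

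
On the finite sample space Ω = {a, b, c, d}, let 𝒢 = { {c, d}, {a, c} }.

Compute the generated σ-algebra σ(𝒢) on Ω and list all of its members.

|σ(𝒢)| = 16.  σ(𝒢) = { {}, {a}, {b}, {c}, {d}, {a, b}, {a, c}, {a, d}, {b, c}, {b, d}, {c, d}, {a, b, c}, {a, b, d}, {a, c, d}, {b, c, d}, Ω }

Trace:
Seed the family with 𝒢 together with ∅ and Ω: { {}, {a, c}, {c, d}, Ω }.
Step 1: 3 new —
  {a, b}  = ᶜ of {c, d}
  {b, d}  = ᶜ of {a, c}
  {a, c, d}  = {a, c} ∪ {c, d}
  [7 total]
Step 2: +4 →
  {b}  = ᶜ of {a, c, d}
  {a, b, c}  = {a, b} ∪ {a, c}
  {a, b, d}  = {a, b} ∪ {b, d}
  {b, c, d}  = {c, d} ∪ {b, d}
  [11 total]
Step 3 adds 3:
  {a}  = ᶜ of {b, c, d}
  {c}  = ᶜ of {a, b, d}
  {d}  = ᶜ of {a, b, c}
  [14 total]
Step 4: 2 new —
  {a, d}  = {d} ∪ {a}
  {b, c}  = {c} ∪ {b}
  [16 total]
Step 5: no new sets; the family is a σ-algebra.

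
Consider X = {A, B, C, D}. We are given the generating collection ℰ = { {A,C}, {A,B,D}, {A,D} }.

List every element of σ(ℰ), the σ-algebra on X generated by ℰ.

σ(ℰ) (16 sets): { {}, {A}, {B}, {C}, {D}, {A,B}, {A,C}, {A,D}, {B,C}, {B,D}, {C,D}, {A,B,C}, {A,B,D}, {A,C,D}, {B,C,D}, X }

Check:
Take S₀ = ℰ ∪ {∅, X} = { {}, {A,C}, {A,D}, {A,B,D}, X }.
Step 1: 4 new —
  {C}  = ᶜ of {A,B,D}
  {B,C}  = ᶜ of {A,D}
  {B,D}  = ᶜ of {A,C}
  {A,C,D}  = {A,D} ∪ {A,C}
Step 2: +3 →
  {B}  = ᶜ of {A,C,D}
  {A,B,C}  = {B,C} ∪ {A,C}
  {B,C,D}  = {C} ∪ {B,D}
Step 3 (2 new):
  {A}  = ᶜ of {B,C,D}
  {D}  = ᶜ of {A,B,C}
Step 4 adds 2:
  {A,B}  = {B} ∪ {A}
  {C,D}  = {C} ∪ {D}
Step 5: already closed under ᶜ and ∪.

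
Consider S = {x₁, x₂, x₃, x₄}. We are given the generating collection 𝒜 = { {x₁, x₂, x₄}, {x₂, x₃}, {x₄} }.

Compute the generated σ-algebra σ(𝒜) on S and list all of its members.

σ(𝒜) (16 sets): { ∅, {x₁}, {x₂}, {x₃}, {x₄}, {x₁, x₂}, {x₁, x₃}, {x₁, x₄}, {x₂, x₃}, {x₂, x₄}, {x₃, x₄}, {x₁, x₂, x₃}, {x₁, x₂, x₄}, {x₁, x₃, x₄}, {x₂, x₃, x₄}, S }

Trace:
Take S₀ = 𝒜 ∪ {∅, S} = { ∅, {x₄}, {x₂, x₃}, {x₁, x₂, x₄}, S }.
Round 1 (4 new):
  {x₃}  = {x₁, x₂, x₄}ᶜ
  {x₁, x₄}  = {x₂, x₃}ᶜ
  {x₁, x₂, x₃}  = {x₄}ᶜ
  {x₂, x₃, x₄}  = {x₂, x₃} ∪ {x₄}
  |family| = 9
Round 2. New:
  {x₁}  = {x₂, x₃, x₄}ᶜ
  {x₃, x₄}  = {x₃} ∪ {x₄}
  {x₁, x₃, x₄}  = {x₃} ∪ {x₁, x₄}
  |family| = 12
Round 3. New:
  {x₂}  = {x₁, x₃, x₄}ᶜ
  {x₁, x₂}  = {x₃, x₄}ᶜ
  {x₁, x₃}  = {x₃} ∪ {x₁}
  |family| = 15
Round 4 adds 1:
  {x₂, x₄}  = {x₁, x₃}ᶜ
  |family| = 16
After Round 5 the family is unchanged; done.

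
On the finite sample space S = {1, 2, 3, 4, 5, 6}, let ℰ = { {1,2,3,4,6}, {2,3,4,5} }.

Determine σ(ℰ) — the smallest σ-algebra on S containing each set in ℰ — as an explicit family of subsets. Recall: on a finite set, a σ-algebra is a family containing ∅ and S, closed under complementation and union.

Initial family (4 sets): { {}, {2,3,4,5}, {1,2,3,4,6}, S }.
Pass 1 (2 new):
  {5}  = ᶜ of {1,2,3,4,6}
  {1,6}  = ᶜ of {2,3,4,5}
Pass 2 (1 new):
  {1,5,6}  = {1,6} ∪ {5}
Pass 3 (1 new):
  {2,3,4}  = ᶜ of {1,5,6}
Pass 4: no new sets; the family is a σ-algebra.

|σ(ℰ)| = 8.  σ(ℰ) = { {}, {5}, {1,6}, {1,5,6}, {2,3,4}, {2,3,4,5}, {1,2,3,4,6}, S }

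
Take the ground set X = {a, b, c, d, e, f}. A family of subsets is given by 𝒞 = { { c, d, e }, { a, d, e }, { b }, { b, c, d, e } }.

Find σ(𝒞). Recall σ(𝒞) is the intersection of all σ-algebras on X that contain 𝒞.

σ(𝒞) = { {}, { a }, { b }, { c }, { f }, { a, b }, { a, c }, { a, f }, { b, c }, { b, f }, { c, f }, { d, e }, { a, b, c }, { a, b, f }, { a, c, f }, { a, d, e }, { b, c, f }, { b, d, e }, { c, d, e }, { d, e, f }, { a, b, c, f }, { a, b, d, e }, { a, c, d, e }, { a, d, e, f }, { b, c, d, e }, { b, d, e, f }, { c, d, e, f }, { a, b, c, d, e }, { a, b, d, e, f }, { a, c, d, e, f }, { b, c, d, e, f }, X }

Derivation:
Begin from { {}, { b }, { a, d, e }, { c, d, e }, { b, c, d, e }, X } (that is, 𝒞 plus ∅ and X).
Pass 1. New:
  { a, f }  = X∖{ b, c, d, e }
  { a, b, f }  = X∖{ c, d, e }
  { b, c, f }  = X∖{ a, d, e }
  { a, b, d, e }  = { a, d, e } ∪ { b }
  { a, c, d, e }  = { a, d, e } ∪ { c, d, e }
  { a, b, c, d, e }  = { a, d, e } ∪ { b, c, d, e }
  { a, c, d, e, f }  = X∖{ b }
Pass 2 adds 7:
  { f }  = X∖{ a, b, c, d, e }
  { b, f }  = X∖{ a, c, d, e }
  { c, f }  = X∖{ a, b, d, e }
  { a, b, c, f }  = { a, f } ∪ { b, c, f }
  { a, d, e, f }  = { a, d, e } ∪ { a, f }
  { a, b, d, e, f }  = { a, d, e } ∪ { a, b, f }
  { b, c, d, e, f }  = { c, d, e } ∪ { b, c, f }
Pass 3. New:
  { a }  = X∖{ b, c, d, e, f }
  { c }  = X∖{ a, b, d, e, f }
  { b, c }  = X∖{ a, d, e, f }
  { d, e }  = X∖{ a, b, c, f }
  { a, c, f }  = { a, f } ∪ { c, f }
  { c, d, e, f }  = { c, d, e } ∪ { f }
Pass 4: 6 new —
  { a, b }  = X∖{ c, d, e, f }
  { a, c }  = { c } ∪ { a }
  { a, b, c }  = { b, c } ∪ { a }
  { b, d, e }  = X∖{ a, c, f }
  { d, e, f }  = { f } ∪ { d, e }
  { b, d, e, f }  = { b, f } ∪ { d, e }
Pass 5: no new sets; the family is a σ-algebra.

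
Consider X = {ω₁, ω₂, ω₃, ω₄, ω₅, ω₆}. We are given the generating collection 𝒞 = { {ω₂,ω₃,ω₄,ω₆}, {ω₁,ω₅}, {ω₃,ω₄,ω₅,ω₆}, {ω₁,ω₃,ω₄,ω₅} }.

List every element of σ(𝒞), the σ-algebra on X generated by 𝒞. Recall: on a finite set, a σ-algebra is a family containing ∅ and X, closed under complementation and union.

Begin from { {}, {ω₁,ω₅}, {ω₁,ω₃,ω₄,ω₅}, {ω₂,ω₃,ω₄,ω₆}, {ω₃,ω₄,ω₅,ω₆}, X } (that is, 𝒞 plus ∅ and X).
Pass 1: +4 →
  {ω₁,ω₂}  = ᶜ of {ω₃,ω₄,ω₅,ω₆}
  {ω₂,ω₆}  = ᶜ of {ω₁,ω₃,ω₄,ω₅}
  {ω₁,ω₃,ω₄,ω₅,ω₆}  = {ω₁,ω₃,ω₄,ω₅} ∪ {ω₃,ω₄,ω₅,ω₆}
  {ω₂,ω₃,ω₄,ω₅,ω₆}  = {ω₂,ω₃,ω₄,ω₆} ∪ {ω₃,ω₄,ω₅,ω₆}
  (now 10)
Pass 2: +7 →
  {ω₁}  = ᶜ of {ω₂,ω₃,ω₄,ω₅,ω₆}
  {ω₂}  = ᶜ of {ω₁,ω₃,ω₄,ω₅,ω₆}
  {ω₁,ω₂,ω₅}  = {ω₁,ω₂} ∪ {ω₁,ω₅}
  {ω₁,ω₂,ω₆}  = {ω₁,ω₂} ∪ {ω₂,ω₆}
  {ω₁,ω₂,ω₅,ω₆}  = {ω₂,ω₆} ∪ {ω₁,ω₅}
  {ω₁,ω₂,ω₃,ω₄,ω₅}  = {ω₁,ω₂} ∪ {ω₁,ω₃,ω₄,ω₅}
  {ω₁,ω₂,ω₃,ω₄,ω₆}  = {ω₁,ω₂} ∪ {ω₂,ω₃,ω₄,ω₆}
  (now 17)
Pass 3: 5 new —
  {ω₅}  = ᶜ of {ω₁,ω₂,ω₃,ω₄,ω₆}
  {ω₆}  = ᶜ of {ω₁,ω₂,ω₃,ω₄,ω₅}
  {ω₃,ω₄}  = ᶜ of {ω₁,ω₂,ω₅,ω₆}
  {ω₃,ω₄,ω₅}  = ᶜ of {ω₁,ω₂,ω₆}
  {ω₃,ω₄,ω₆}  = ᶜ of {ω₁,ω₂,ω₅}
  (now 22)
Pass 4: 10 new —
  {ω₁,ω₆}  = {ω₆} ∪ {ω₁}
  {ω₂,ω₅}  = {ω₂} ∪ {ω₅}
  {ω₅,ω₆}  = {ω₆} ∪ {ω₅}
  {ω₁,ω₃,ω₄}  = {ω₃,ω₄} ∪ {ω₁}
  {ω₁,ω₅,ω₆}  = {ω₆} ∪ {ω₁,ω₅}
  {ω₂,ω₃,ω₄}  = {ω₃,ω₄} ∪ {ω₂}
  {ω₂,ω₅,ω₆}  = {ω₂,ω₆} ∪ {ω₅}
  {ω₁,ω₂,ω₃,ω₄}  = {ω₃,ω₄} ∪ {ω₁,ω₂}
  {ω₁,ω₃,ω₄,ω₆}  = {ω₃,ω₄,ω₆} ∪ {ω₁}
  {ω₂,ω₃,ω₄,ω₅}  = {ω₃,ω₄,ω₅} ∪ {ω₂}
  (now 32)
After Pass 5 the family is unchanged; done.

|σ(𝒞)| = 32.  σ(𝒞) = { {}, {ω₁}, {ω₂}, {ω₅}, {ω₆}, {ω₁,ω₂}, {ω₁,ω₅}, {ω₁,ω₆}, {ω₂,ω₅}, {ω₂,ω₆}, {ω₃,ω₄}, {ω₅,ω₆}, {ω₁,ω₂,ω₅}, {ω₁,ω₂,ω₆}, {ω₁,ω₃,ω₄}, {ω₁,ω₅,ω₆}, {ω₂,ω₃,ω₄}, {ω₂,ω₅,ω₆}, {ω₃,ω₄,ω₅}, {ω₃,ω₄,ω₆}, {ω₁,ω₂,ω₃,ω₄}, {ω₁,ω₂,ω₅,ω₆}, {ω₁,ω₃,ω₄,ω₅}, {ω₁,ω₃,ω₄,ω₆}, {ω₂,ω₃,ω₄,ω₅}, {ω₂,ω₃,ω₄,ω₆}, {ω₃,ω₄,ω₅,ω₆}, {ω₁,ω₂,ω₃,ω₄,ω₅}, {ω₁,ω₂,ω₃,ω₄,ω₆}, {ω₁,ω₃,ω₄,ω₅,ω₆}, {ω₂,ω₃,ω₄,ω₅,ω₆}, X }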